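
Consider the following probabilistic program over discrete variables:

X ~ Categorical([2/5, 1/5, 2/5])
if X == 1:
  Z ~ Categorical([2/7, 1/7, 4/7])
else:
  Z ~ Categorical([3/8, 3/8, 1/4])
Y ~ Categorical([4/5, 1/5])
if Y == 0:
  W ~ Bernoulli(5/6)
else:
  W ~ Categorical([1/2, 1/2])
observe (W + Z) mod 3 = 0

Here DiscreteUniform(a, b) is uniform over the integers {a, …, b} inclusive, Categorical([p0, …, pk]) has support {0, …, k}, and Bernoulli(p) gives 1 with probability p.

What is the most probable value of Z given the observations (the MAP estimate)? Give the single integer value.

Enumerate traces; 12 have nonzero weight after conditioning:
  (X=0, Z=0, Y=0, W=0) weight 1/50
  (X=0, Z=0, Y=1, W=0) weight 3/200
  (X=0, Z=2, Y=0, W=1) weight 1/15
  (X=0, Z=2, Y=1, W=1) weight 1/100
  (X=1, Z=0, Y=0, W=0) weight 4/525
  (X=1, Z=0, Y=1, W=0) weight 1/175
  (X=1, Z=2, Y=0, W=1) weight 8/105
  (X=1, Z=2, Y=1, W=1) weight 2/175
  … 4 more
Group by Z:
  weight(Z=0) = 1/12
  weight(Z=2) = 253/1050
Total weight = 1/12 + 253/1050 = 227/700
P(Z=0 | obs) = 1/12 / 227/700 = 175/681
P(Z=2 | obs) = 253/1050 / 227/700 = 506/681
argmax = 2

argmax_v P(Z = v | obs) = 2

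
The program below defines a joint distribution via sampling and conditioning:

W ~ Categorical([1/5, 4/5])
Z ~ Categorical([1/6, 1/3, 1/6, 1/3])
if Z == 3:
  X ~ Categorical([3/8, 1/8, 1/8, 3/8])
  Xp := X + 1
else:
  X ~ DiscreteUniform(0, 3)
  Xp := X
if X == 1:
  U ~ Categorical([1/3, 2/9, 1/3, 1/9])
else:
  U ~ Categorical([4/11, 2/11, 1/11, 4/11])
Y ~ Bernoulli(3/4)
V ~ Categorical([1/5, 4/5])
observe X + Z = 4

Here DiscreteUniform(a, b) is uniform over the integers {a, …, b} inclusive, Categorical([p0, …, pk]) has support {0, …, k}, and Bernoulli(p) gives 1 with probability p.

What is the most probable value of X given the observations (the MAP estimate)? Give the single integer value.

argmax_v P(X = v | obs) = 3

Enumerate traces; 96 have nonzero weight after conditioning:
  (W=0, Z=1, X=3, U=0, Y=0, V=0) weight 1/3300
  (W=0, Z=1, X=3, U=0, Y=0, V=1) weight 1/825
  (W=0, Z=1, X=3, U=0, Y=1, V=0) weight 1/1100
  (W=0, Z=1, X=3, U=0, Y=1, V=1) weight 1/275
  (W=0, Z=1, X=3, U=1, Y=0, V=0) weight 1/6600
  (W=0, Z=1, X=3, U=1, Y=0, V=1) weight 1/1650
  (W=0, Z=1, X=3, U=1, Y=1, V=0) weight 1/2200
  (W=0, Z=1, X=3, U=1, Y=1, V=1) weight 1/550
  (W=0, Z=2, X=2, U=0, Y=0, V=0) weight 1/6600
  (W=0, Z=3, X=1, U=0, Y=0, V=0) weight 1/7200
  … 86 more
Group by X:
  weight(X=1) = 1/24
  weight(X=2) = 1/24
  weight(X=3) = 1/12
Total weight = 1/24 + 1/24 + 1/12 = 1/6
P(X=1 | obs) = 1/24 / 1/6 = 1/4
P(X=2 | obs) = 1/24 / 1/6 = 1/4
P(X=3 | obs) = 1/12 / 1/6 = 1/2
argmax = 3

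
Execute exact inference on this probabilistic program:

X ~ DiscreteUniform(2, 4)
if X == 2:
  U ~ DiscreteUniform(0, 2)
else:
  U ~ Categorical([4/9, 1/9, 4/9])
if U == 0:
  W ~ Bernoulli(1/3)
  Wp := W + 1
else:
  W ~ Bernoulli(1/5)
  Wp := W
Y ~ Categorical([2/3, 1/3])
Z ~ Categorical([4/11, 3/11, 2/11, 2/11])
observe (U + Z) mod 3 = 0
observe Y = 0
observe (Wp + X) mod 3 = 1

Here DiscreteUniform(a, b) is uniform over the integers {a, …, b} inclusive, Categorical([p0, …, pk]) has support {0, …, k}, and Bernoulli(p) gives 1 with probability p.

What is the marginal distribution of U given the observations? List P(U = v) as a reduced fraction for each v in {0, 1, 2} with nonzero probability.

Enumerate traces; 8 have nonzero weight after conditioning:
  (X=2, U=0, W=1, Y=0, Z=0) weight 8/891
  (X=2, U=0, W=1, Y=0, Z=3) weight 4/891
  (X=3, U=0, W=0, Y=0, Z=0) weight 64/2673
  (X=3, U=0, W=0, Y=0, Z=3) weight 32/2673
  (X=3, U=1, W=1, Y=0, Z=2) weight 4/4455
  (X=3, U=2, W=1, Y=0, Z=1) weight 8/1485
  (X=4, U=1, W=0, Y=0, Z=2) weight 16/4455
  (X=4, U=2, W=0, Y=0, Z=1) weight 32/1485
Group by U:
  weight(U=0) = 4/81
  weight(U=1) = 4/891
  weight(U=2) = 8/297
Total weight = 4/81 + 4/891 + 8/297 = 8/99
P(U=0 | obs) = 4/81 / 8/99 = 11/18
P(U=1 | obs) = 4/891 / 8/99 = 1/18
P(U=2 | obs) = 8/297 / 8/99 = 1/3

P(U=0) = 11/18, P(U=1) = 1/18, P(U=2) = 1/3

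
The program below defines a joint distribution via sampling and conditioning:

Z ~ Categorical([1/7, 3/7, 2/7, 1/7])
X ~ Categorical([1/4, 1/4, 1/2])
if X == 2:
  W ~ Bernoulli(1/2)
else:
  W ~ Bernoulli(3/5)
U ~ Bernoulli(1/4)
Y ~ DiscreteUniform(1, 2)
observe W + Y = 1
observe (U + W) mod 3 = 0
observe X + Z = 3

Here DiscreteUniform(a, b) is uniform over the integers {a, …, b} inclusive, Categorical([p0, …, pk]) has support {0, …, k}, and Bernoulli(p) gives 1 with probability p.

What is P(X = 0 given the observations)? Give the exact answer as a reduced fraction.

Enumerate traces; 3 have nonzero weight after conditioning:
  (Z=1, X=2, W=0, U=0, Y=1) weight 9/224
  (Z=2, X=1, W=0, U=0, Y=1) weight 3/280
  (Z=3, X=0, W=0, U=0, Y=1) weight 3/560
Group by X:
  weight(X=0) = 3/560
  weight(X=1) = 3/280
  weight(X=2) = 9/224
Total weight = 3/560 + 3/280 + 9/224 = 9/160
P(X=0 | obs) = 3/560 / 9/160 = 2/21
P(X=1 | obs) = 3/280 / 9/160 = 4/21
P(X=2 | obs) = 9/224 / 9/160 = 5/7

P(X = 0 | obs) = 2/21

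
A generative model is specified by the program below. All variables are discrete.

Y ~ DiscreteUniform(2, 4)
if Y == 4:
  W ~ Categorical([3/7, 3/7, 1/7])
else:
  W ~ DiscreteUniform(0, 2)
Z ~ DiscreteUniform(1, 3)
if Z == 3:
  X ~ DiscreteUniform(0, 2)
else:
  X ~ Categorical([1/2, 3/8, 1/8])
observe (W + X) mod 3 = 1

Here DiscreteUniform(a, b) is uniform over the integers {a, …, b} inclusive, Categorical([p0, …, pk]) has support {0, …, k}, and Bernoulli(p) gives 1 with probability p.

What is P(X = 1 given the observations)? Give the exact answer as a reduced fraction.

P(X = 1 | obs) = 299/786

Enumerate traces; 27 have nonzero weight after conditioning:
  (Y=2, W=0, Z=1, X=1) weight 1/72
  (Y=2, W=0, Z=2, X=1) weight 1/72
  (Y=2, W=0, Z=3, X=1) weight 1/81
  (Y=2, W=1, Z=1, X=0) weight 1/54
  (Y=2, W=1, Z=2, X=0) weight 1/54
  (Y=2, W=1, Z=3, X=0) weight 1/81
  (Y=2, W=2, Z=1, X=2) weight 1/216
  (Y=2, W=2, Z=2, X=2) weight 1/216
  … 19 more
Group by X:
  weight(X=0) = 92/567
  weight(X=1) = 299/2268
  weight(X=2) = 17/324
Total weight = 92/567 + 299/2268 + 17/324 = 131/378
P(X=0 | obs) = 92/567 / 131/378 = 184/393
P(X=1 | obs) = 299/2268 / 131/378 = 299/786
P(X=2 | obs) = 17/324 / 131/378 = 119/786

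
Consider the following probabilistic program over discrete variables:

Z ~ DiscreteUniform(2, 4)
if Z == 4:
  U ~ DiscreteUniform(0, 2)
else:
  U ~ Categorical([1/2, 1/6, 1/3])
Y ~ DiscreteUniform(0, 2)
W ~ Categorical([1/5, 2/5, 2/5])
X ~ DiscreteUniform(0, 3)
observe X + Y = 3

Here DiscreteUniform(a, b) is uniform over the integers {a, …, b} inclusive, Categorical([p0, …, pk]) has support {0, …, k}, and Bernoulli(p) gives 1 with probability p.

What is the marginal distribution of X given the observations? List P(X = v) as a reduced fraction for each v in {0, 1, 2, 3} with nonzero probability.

Enumerate traces; 81 have nonzero weight after conditioning:
  (Z=2, U=0, Y=0, W=0, X=3) weight 1/360
  (Z=2, U=0, Y=0, W=1, X=3) weight 1/180
  (Z=2, U=0, Y=0, W=2, X=3) weight 1/180
  (Z=2, U=0, Y=1, W=0, X=2) weight 1/360
  (Z=2, U=0, Y=1, W=1, X=2) weight 1/180
  (Z=2, U=0, Y=1, W=2, X=2) weight 1/180
  (Z=2, U=0, Y=2, W=0, X=1) weight 1/360
  (Z=2, U=0, Y=2, W=1, X=1) weight 1/180
  … 73 more
Group by X:
  weight(X=1) = 1/12
  weight(X=2) = 1/12
  weight(X=3) = 1/12
Total weight = 1/12 + 1/12 + 1/12 = 1/4
P(X=1 | obs) = 1/12 / 1/4 = 1/3
P(X=2 | obs) = 1/12 / 1/4 = 1/3
P(X=3 | obs) = 1/12 / 1/4 = 1/3

P(X=1) = 1/3, P(X=2) = 1/3, P(X=3) = 1/3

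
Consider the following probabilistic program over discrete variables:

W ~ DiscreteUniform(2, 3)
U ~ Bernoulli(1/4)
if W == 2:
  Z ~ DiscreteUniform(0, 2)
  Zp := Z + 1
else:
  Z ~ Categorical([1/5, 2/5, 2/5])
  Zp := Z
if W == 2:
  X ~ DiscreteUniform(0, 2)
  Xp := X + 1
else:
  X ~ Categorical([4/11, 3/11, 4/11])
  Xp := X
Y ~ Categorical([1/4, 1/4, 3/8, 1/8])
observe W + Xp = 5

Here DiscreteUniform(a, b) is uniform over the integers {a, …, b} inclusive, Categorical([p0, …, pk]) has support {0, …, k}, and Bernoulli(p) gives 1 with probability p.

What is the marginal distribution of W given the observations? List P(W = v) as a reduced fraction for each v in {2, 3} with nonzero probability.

P(W=2) = 11/23, P(W=3) = 12/23

Enumerate traces; 48 have nonzero weight after conditioning:
  (W=2, U=0, Z=0, X=2, Y=0) weight 1/96
  (W=2, U=0, Z=0, X=2, Y=1) weight 1/96
  (W=2, U=0, Z=0, X=2, Y=2) weight 1/64
  (W=2, U=0, Z=0, X=2, Y=3) weight 1/192
  (W=2, U=0, Z=1, X=2, Y=0) weight 1/96
  (W=2, U=0, Z=1, X=2, Y=1) weight 1/96
  (W=2, U=0, Z=1, X=2, Y=2) weight 1/64
  (W=2, U=0, Z=1, X=2, Y=3) weight 1/192
  (W=3, U=0, Z=0, X=2, Y=0) weight 3/440
  … 39 more
Group by W:
  weight(W=2) = 1/6
  weight(W=3) = 2/11
Total weight = 1/6 + 2/11 = 23/66
P(W=2 | obs) = 1/6 / 23/66 = 11/23
P(W=3 | obs) = 2/11 / 23/66 = 12/23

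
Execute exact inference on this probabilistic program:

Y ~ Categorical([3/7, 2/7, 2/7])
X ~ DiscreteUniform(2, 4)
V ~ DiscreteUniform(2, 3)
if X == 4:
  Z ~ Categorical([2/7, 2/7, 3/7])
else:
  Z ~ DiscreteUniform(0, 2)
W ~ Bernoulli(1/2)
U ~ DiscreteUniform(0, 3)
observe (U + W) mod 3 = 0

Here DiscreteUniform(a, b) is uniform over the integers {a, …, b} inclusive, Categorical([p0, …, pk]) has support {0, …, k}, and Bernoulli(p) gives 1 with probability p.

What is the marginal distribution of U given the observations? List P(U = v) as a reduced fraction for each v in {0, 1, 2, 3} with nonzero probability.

P(U=0) = 1/3, P(U=2) = 1/3, P(U=3) = 1/3

Enumerate traces; 162 have nonzero weight after conditioning:
  (Y=0, X=2, V=2, Z=0, W=0, U=0) weight 1/336
  (Y=0, X=2, V=2, Z=0, W=0, U=3) weight 1/336
  (Y=0, X=2, V=2, Z=0, W=1, U=2) weight 1/336
  (Y=0, X=2, V=2, Z=1, W=0, U=0) weight 1/336
  (Y=0, X=2, V=2, Z=1, W=0, U=3) weight 1/336
  (Y=0, X=2, V=2, Z=1, W=1, U=2) weight 1/336
  (Y=0, X=2, V=2, Z=2, W=0, U=0) weight 1/336
  (Y=0, X=2, V=2, Z=2, W=0, U=3) weight 1/336
  … 154 more
Group by U:
  weight(U=0) = 1/8
  weight(U=2) = 1/8
  weight(U=3) = 1/8
Total weight = 1/8 + 1/8 + 1/8 = 3/8
P(U=0 | obs) = 1/8 / 3/8 = 1/3
P(U=2 | obs) = 1/8 / 3/8 = 1/3
P(U=3 | obs) = 1/8 / 3/8 = 1/3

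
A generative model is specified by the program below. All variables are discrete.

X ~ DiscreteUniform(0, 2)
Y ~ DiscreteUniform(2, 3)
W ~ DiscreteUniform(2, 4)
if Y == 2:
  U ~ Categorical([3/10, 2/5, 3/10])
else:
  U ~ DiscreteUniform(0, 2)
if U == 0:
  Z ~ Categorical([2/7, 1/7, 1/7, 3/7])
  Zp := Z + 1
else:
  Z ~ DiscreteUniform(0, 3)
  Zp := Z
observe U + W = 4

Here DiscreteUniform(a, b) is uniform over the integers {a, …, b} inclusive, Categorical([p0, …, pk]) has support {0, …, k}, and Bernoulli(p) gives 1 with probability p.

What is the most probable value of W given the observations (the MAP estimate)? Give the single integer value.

Enumerate traces; 72 have nonzero weight after conditioning:
  (X=0, Y=2, W=2, U=2, Z=0) weight 1/240
  (X=0, Y=2, W=2, U=2, Z=1) weight 1/240
  (X=0, Y=2, W=2, U=2, Z=2) weight 1/240
  (X=0, Y=2, W=2, U=2, Z=3) weight 1/240
  (X=0, Y=2, W=3, U=1, Z=0) weight 1/180
  (X=0, Y=2, W=3, U=1, Z=1) weight 1/180
  (X=0, Y=2, W=3, U=1, Z=2) weight 1/180
  (X=0, Y=2, W=3, U=1, Z=3) weight 1/180
  (X=0, Y=2, W=4, U=0, Z=0) weight 1/210
  … 63 more
Group by W:
  weight(W=2) = 19/180
  weight(W=3) = 11/90
  weight(W=4) = 19/180
Total weight = 19/180 + 11/90 + 19/180 = 1/3
P(W=2 | obs) = 19/180 / 1/3 = 19/60
P(W=3 | obs) = 11/90 / 1/3 = 11/30
P(W=4 | obs) = 19/180 / 1/3 = 19/60
argmax = 3

argmax_v P(W = v | obs) = 3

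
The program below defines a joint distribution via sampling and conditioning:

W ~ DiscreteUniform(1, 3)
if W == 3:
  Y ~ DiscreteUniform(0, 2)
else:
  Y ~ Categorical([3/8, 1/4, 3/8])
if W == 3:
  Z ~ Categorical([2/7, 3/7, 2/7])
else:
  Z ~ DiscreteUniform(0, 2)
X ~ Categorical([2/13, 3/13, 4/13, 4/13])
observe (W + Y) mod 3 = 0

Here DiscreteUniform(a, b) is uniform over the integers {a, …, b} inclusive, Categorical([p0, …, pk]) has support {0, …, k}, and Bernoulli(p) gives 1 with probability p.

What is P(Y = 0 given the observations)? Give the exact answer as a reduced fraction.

P(Y = 0 | obs) = 8/23

Enumerate traces; 36 have nonzero weight after conditioning:
  (W=1, Y=2, Z=0, X=0) weight 1/156
  (W=1, Y=2, Z=0, X=1) weight 1/104
  (W=1, Y=2, Z=0, X=2) weight 1/78
  (W=1, Y=2, Z=0, X=3) weight 1/78
  (W=1, Y=2, Z=1, X=0) weight 1/156
  (W=1, Y=2, Z=1, X=1) weight 1/104
  (W=1, Y=2, Z=1, X=2) weight 1/78
  (W=1, Y=2, Z=1, X=3) weight 1/78
  (W=2, Y=1, Z=0, X=0) weight 1/234
  (W=3, Y=0, Z=0, X=0) weight 4/819
  … 26 more
Group by Y:
  weight(Y=0) = 1/9
  weight(Y=1) = 1/12
  weight(Y=2) = 1/8
Total weight = 1/9 + 1/12 + 1/8 = 23/72
P(Y=0 | obs) = 1/9 / 23/72 = 8/23
P(Y=1 | obs) = 1/12 / 23/72 = 6/23
P(Y=2 | obs) = 1/8 / 23/72 = 9/23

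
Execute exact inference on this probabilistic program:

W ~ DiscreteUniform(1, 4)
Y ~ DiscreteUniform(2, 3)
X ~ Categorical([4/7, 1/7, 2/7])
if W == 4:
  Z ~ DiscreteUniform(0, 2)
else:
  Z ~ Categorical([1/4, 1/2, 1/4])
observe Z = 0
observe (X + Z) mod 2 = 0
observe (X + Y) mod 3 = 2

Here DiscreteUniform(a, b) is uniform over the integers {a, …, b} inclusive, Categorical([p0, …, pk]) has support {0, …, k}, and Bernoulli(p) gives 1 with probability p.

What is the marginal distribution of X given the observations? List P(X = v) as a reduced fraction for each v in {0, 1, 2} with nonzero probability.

Enumerate traces; 8 have nonzero weight after conditioning:
  (W=1, Y=2, X=0, Z=0) weight 1/56
  (W=1, Y=3, X=2, Z=0) weight 1/112
  (W=2, Y=2, X=0, Z=0) weight 1/56
  (W=2, Y=3, X=2, Z=0) weight 1/112
  (W=3, Y=2, X=0, Z=0) weight 1/56
  (W=3, Y=3, X=2, Z=0) weight 1/112
  (W=4, Y=2, X=0, Z=0) weight 1/42
  (W=4, Y=3, X=2, Z=0) weight 1/84
Group by X:
  weight(X=0) = 13/168
  weight(X=2) = 13/336
Total weight = 13/168 + 13/336 = 13/112
P(X=0 | obs) = 13/168 / 13/112 = 2/3
P(X=2 | obs) = 13/336 / 13/112 = 1/3

P(X=0) = 2/3, P(X=2) = 1/3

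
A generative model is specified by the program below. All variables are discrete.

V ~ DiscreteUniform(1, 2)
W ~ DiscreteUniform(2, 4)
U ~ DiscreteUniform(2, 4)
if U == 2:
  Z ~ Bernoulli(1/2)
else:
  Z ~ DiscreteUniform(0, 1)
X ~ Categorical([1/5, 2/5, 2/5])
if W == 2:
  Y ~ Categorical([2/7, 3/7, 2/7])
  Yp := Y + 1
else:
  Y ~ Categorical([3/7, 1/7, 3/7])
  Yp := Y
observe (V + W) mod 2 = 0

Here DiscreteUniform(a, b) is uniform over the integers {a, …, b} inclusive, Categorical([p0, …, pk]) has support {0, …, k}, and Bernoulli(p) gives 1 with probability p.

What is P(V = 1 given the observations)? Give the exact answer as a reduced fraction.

P(V = 1 | obs) = 1/3

Enumerate traces; 162 have nonzero weight after conditioning:
  (V=1, W=3, U=2, Z=0, X=0, Y=0) weight 1/420
  (V=1, W=3, U=2, Z=0, X=0, Y=1) weight 1/1260
  (V=1, W=3, U=2, Z=0, X=0, Y=2) weight 1/420
  (V=1, W=3, U=2, Z=0, X=1, Y=0) weight 1/210
  (V=1, W=3, U=2, Z=0, X=1, Y=1) weight 1/630
  (V=1, W=3, U=2, Z=0, X=1, Y=2) weight 1/210
  (V=1, W=3, U=2, Z=0, X=2, Y=0) weight 1/210
  (V=1, W=3, U=2, Z=0, X=2, Y=1) weight 1/630
  (V=2, W=2, U=2, Z=0, X=0, Y=0) weight 1/630
  … 153 more
Group by V:
  weight(V=1) = 1/6
  weight(V=2) = 1/3
Total weight = 1/6 + 1/3 = 1/2
P(V=1 | obs) = 1/6 / 1/2 = 1/3
P(V=2 | obs) = 1/3 / 1/2 = 2/3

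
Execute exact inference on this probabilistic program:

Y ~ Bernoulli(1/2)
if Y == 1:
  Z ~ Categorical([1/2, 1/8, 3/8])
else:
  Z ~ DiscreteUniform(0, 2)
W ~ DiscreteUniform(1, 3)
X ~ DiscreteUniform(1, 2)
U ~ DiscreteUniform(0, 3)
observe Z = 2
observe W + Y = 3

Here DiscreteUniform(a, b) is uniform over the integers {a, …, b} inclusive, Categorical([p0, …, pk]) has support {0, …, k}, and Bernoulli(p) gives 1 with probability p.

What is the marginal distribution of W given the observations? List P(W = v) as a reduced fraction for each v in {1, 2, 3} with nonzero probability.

Enumerate traces; 16 have nonzero weight after conditioning:
  (Y=0, Z=2, W=3, X=1, U=0) weight 1/144
  (Y=0, Z=2, W=3, X=1, U=1) weight 1/144
  (Y=0, Z=2, W=3, X=1, U=2) weight 1/144
  (Y=0, Z=2, W=3, X=1, U=3) weight 1/144
  (Y=0, Z=2, W=3, X=2, U=0) weight 1/144
  (Y=0, Z=2, W=3, X=2, U=1) weight 1/144
  (Y=0, Z=2, W=3, X=2, U=2) weight 1/144
  (Y=0, Z=2, W=3, X=2, U=3) weight 1/144
  (Y=1, Z=2, W=2, X=1, U=0) weight 1/128
  … 7 more
Group by W:
  weight(W=2) = 1/16
  weight(W=3) = 1/18
Total weight = 1/16 + 1/18 = 17/144
P(W=2 | obs) = 1/16 / 17/144 = 9/17
P(W=3 | obs) = 1/18 / 17/144 = 8/17

P(W=2) = 9/17, P(W=3) = 8/17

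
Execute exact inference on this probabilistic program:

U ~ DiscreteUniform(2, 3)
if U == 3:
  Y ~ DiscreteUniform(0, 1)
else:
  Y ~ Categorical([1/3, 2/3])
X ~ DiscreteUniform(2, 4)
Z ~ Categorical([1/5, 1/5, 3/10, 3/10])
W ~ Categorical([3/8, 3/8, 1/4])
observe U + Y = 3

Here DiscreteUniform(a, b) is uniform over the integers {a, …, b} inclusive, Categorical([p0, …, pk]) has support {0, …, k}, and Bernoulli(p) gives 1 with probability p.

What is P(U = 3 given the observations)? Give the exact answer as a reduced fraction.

Enumerate traces; 72 have nonzero weight after conditioning:
  (U=2, Y=1, X=2, Z=0, W=0) weight 1/120
  (U=2, Y=1, X=2, Z=0, W=1) weight 1/120
  (U=2, Y=1, X=2, Z=0, W=2) weight 1/180
  (U=2, Y=1, X=2, Z=1, W=0) weight 1/120
  (U=2, Y=1, X=2, Z=1, W=1) weight 1/120
  (U=2, Y=1, X=2, Z=1, W=2) weight 1/180
  (U=2, Y=1, X=2, Z=2, W=0) weight 1/80
  (U=2, Y=1, X=2, Z=2, W=1) weight 1/80
  (U=3, Y=0, X=2, Z=0, W=0) weight 1/160
  … 63 more
Group by U:
  weight(U=2) = 1/3
  weight(U=3) = 1/4
Total weight = 1/3 + 1/4 = 7/12
P(U=2 | obs) = 1/3 / 7/12 = 4/7
P(U=3 | obs) = 1/4 / 7/12 = 3/7

P(U = 3 | obs) = 3/7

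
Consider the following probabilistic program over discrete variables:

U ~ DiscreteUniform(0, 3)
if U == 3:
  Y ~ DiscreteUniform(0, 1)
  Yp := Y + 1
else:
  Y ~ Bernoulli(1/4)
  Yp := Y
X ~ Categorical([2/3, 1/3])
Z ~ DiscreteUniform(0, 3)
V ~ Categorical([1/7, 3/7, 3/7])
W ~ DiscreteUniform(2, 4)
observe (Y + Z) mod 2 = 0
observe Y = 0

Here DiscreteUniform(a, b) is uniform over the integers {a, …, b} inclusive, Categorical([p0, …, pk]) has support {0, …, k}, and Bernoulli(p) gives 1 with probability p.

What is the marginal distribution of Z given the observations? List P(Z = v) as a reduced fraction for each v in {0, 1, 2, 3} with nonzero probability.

Enumerate traces; 144 have nonzero weight after conditioning:
  (U=0, Y=0, X=0, Z=0, V=0, W=2) weight 1/672
  (U=0, Y=0, X=0, Z=0, V=0, W=3) weight 1/672
  (U=0, Y=0, X=0, Z=0, V=0, W=4) weight 1/672
  (U=0, Y=0, X=0, Z=0, V=1, W=2) weight 1/224
  (U=0, Y=0, X=0, Z=0, V=1, W=3) weight 1/224
  (U=0, Y=0, X=0, Z=0, V=1, W=4) weight 1/224
  (U=0, Y=0, X=0, Z=0, V=2, W=2) weight 1/224
  (U=0, Y=0, X=0, Z=0, V=2, W=3) weight 1/224
  (U=0, Y=0, X=0, Z=2, V=0, W=2) weight 1/672
  … 135 more
Group by Z:
  weight(Z=0) = 11/64
  weight(Z=2) = 11/64
Total weight = 11/64 + 11/64 = 11/32
P(Z=0 | obs) = 11/64 / 11/32 = 1/2
P(Z=2 | obs) = 11/64 / 11/32 = 1/2

P(Z=0) = 1/2, P(Z=2) = 1/2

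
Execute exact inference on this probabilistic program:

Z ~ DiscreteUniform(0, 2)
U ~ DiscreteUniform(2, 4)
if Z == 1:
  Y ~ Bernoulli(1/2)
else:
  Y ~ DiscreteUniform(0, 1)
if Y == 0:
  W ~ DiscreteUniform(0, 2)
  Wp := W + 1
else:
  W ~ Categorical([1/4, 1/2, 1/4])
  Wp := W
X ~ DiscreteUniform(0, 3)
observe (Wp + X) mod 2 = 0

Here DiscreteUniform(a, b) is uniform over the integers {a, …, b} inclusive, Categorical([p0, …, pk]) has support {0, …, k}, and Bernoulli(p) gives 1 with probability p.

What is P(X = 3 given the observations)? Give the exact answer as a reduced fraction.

Enumerate traces; 108 have nonzero weight after conditioning:
  (Z=0, U=2, Y=0, W=0, X=1) weight 1/216
  (Z=0, U=2, Y=0, W=0, X=3) weight 1/216
  (Z=0, U=2, Y=0, W=1, X=0) weight 1/216
  (Z=0, U=2, Y=0, W=1, X=2) weight 1/216
  (Z=0, U=2, Y=0, W=2, X=1) weight 1/216
  (Z=0, U=2, Y=0, W=2, X=3) weight 1/216
  (Z=0, U=2, Y=1, W=0, X=0) weight 1/288
  (Z=0, U=2, Y=1, W=0, X=2) weight 1/288
  … 100 more
Group by X:
  weight(X=0) = 5/48
  weight(X=1) = 7/48
  weight(X=2) = 5/48
  weight(X=3) = 7/48
Total weight = 5/48 + 7/48 + 5/48 + 7/48 = 1/2
P(X=0 | obs) = 5/48 / 1/2 = 5/24
P(X=1 | obs) = 7/48 / 1/2 = 7/24
P(X=2 | obs) = 5/48 / 1/2 = 5/24
P(X=3 | obs) = 7/48 / 1/2 = 7/24

P(X = 3 | obs) = 7/24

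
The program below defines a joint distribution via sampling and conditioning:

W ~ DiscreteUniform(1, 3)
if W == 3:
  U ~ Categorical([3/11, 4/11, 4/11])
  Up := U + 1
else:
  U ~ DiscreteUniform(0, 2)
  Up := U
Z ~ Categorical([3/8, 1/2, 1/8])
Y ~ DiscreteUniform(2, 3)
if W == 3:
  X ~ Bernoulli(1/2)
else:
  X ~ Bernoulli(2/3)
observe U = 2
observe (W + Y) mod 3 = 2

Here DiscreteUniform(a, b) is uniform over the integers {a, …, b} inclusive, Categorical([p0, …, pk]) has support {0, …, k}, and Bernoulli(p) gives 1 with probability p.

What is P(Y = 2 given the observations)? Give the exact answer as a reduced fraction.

P(Y = 2 | obs) = 12/23

Enumerate traces; 12 have nonzero weight after conditioning:
  (W=2, U=2, Z=0, Y=3, X=0) weight 1/144
  (W=2, U=2, Z=0, Y=3, X=1) weight 1/72
  (W=2, U=2, Z=1, Y=3, X=0) weight 1/108
  (W=2, U=2, Z=1, Y=3, X=1) weight 1/54
  (W=2, U=2, Z=2, Y=3, X=0) weight 1/432
  (W=2, U=2, Z=2, Y=3, X=1) weight 1/216
  (W=3, U=2, Z=0, Y=2, X=0) weight 1/88
  (W=3, U=2, Z=0, Y=2, X=1) weight 1/88
  … 4 more
Group by Y:
  weight(Y=2) = 2/33
  weight(Y=3) = 1/18
Total weight = 2/33 + 1/18 = 23/198
P(Y=2 | obs) = 2/33 / 23/198 = 12/23
P(Y=3 | obs) = 1/18 / 23/198 = 11/23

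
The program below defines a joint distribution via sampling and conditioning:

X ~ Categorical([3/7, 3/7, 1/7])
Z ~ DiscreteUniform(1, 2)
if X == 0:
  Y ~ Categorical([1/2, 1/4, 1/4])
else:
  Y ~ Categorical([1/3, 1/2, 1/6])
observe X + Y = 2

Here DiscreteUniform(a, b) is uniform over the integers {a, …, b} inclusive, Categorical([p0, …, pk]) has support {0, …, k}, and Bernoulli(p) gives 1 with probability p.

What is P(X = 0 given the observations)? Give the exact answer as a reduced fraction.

P(X = 0 | obs) = 9/31

Enumerate traces; 6 have nonzero weight after conditioning:
  (X=0, Z=1, Y=2) weight 3/56
  (X=0, Z=2, Y=2) weight 3/56
  (X=1, Z=1, Y=1) weight 3/28
  (X=1, Z=2, Y=1) weight 3/28
  (X=2, Z=1, Y=0) weight 1/42
  (X=2, Z=2, Y=0) weight 1/42
Group by X:
  weight(X=0) = 3/28
  weight(X=1) = 3/14
  weight(X=2) = 1/21
Total weight = 3/28 + 3/14 + 1/21 = 31/84
P(X=0 | obs) = 3/28 / 31/84 = 9/31
P(X=1 | obs) = 3/14 / 31/84 = 18/31
P(X=2 | obs) = 1/21 / 31/84 = 4/31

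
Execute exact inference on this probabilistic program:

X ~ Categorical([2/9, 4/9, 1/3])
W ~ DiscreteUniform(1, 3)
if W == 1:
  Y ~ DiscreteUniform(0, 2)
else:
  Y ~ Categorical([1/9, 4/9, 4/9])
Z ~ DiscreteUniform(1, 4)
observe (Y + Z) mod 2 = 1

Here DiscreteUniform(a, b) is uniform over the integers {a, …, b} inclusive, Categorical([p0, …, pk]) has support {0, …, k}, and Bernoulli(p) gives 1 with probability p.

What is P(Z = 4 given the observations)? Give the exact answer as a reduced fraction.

P(Z = 4 | obs) = 11/54

Enumerate traces; 54 have nonzero weight after conditioning:
  (X=0, W=1, Y=0, Z=1) weight 1/162
  (X=0, W=1, Y=0, Z=3) weight 1/162
  (X=0, W=1, Y=1, Z=2) weight 1/162
  (X=0, W=1, Y=1, Z=4) weight 1/162
  (X=0, W=1, Y=2, Z=1) weight 1/162
  (X=0, W=1, Y=2, Z=3) weight 1/162
  (X=0, W=2, Y=0, Z=1) weight 1/486
  (X=0, W=2, Y=0, Z=3) weight 1/486
  … 46 more
Group by Z:
  weight(Z=1) = 4/27
  weight(Z=2) = 11/108
  weight(Z=3) = 4/27
  weight(Z=4) = 11/108
Total weight = 4/27 + 11/108 + 4/27 + 11/108 = 1/2
P(Z=1 | obs) = 4/27 / 1/2 = 8/27
P(Z=2 | obs) = 11/108 / 1/2 = 11/54
P(Z=3 | obs) = 4/27 / 1/2 = 8/27
P(Z=4 | obs) = 11/108 / 1/2 = 11/54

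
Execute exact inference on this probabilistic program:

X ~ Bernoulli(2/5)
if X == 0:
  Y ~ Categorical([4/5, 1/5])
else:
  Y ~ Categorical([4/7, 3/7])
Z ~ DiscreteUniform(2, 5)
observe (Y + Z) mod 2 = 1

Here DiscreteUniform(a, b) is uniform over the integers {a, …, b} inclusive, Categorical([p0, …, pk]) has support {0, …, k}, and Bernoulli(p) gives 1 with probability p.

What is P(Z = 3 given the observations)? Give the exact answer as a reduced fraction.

Enumerate traces; 8 have nonzero weight after conditioning:
  (X=0, Y=0, Z=3) weight 3/25
  (X=0, Y=0, Z=5) weight 3/25
  (X=0, Y=1, Z=2) weight 3/100
  (X=0, Y=1, Z=4) weight 3/100
  (X=1, Y=0, Z=3) weight 2/35
  (X=1, Y=0, Z=5) weight 2/35
  (X=1, Y=1, Z=2) weight 3/70
  (X=1, Y=1, Z=4) weight 3/70
Group by Z:
  weight(Z=2) = 51/700
  weight(Z=3) = 31/175
  weight(Z=4) = 51/700
  weight(Z=5) = 31/175
Total weight = 51/700 + 31/175 + 51/700 + 31/175 = 1/2
P(Z=2 | obs) = 51/700 / 1/2 = 51/350
P(Z=3 | obs) = 31/175 / 1/2 = 62/175
P(Z=4 | obs) = 51/700 / 1/2 = 51/350
P(Z=5 | obs) = 31/175 / 1/2 = 62/175

P(Z = 3 | obs) = 62/175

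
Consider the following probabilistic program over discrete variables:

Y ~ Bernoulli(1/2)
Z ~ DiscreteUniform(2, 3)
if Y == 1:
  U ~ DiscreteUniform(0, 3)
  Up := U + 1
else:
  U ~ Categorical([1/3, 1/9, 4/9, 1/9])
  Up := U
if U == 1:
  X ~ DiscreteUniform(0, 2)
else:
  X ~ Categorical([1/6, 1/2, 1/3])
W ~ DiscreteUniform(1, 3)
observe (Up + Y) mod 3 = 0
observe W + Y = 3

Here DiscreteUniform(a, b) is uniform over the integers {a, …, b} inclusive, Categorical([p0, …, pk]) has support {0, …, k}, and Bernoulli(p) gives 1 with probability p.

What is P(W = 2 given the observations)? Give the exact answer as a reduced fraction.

P(W = 2 | obs) = 9/25

Enumerate traces; 18 have nonzero weight after conditioning:
  (Y=0, Z=2, U=0, X=0, W=3) weight 1/216
  (Y=0, Z=2, U=0, X=1, W=3) weight 1/72
  (Y=0, Z=2, U=0, X=2, W=3) weight 1/108
  (Y=0, Z=2, U=3, X=0, W=3) weight 1/648
  (Y=0, Z=2, U=3, X=1, W=3) weight 1/216
  (Y=0, Z=2, U=3, X=2, W=3) weight 1/324
  (Y=0, Z=3, U=0, X=0, W=3) weight 1/216
  (Y=0, Z=3, U=0, X=1, W=3) weight 1/72
  (Y=1, Z=2, U=1, X=0, W=2) weight 1/144
  … 9 more
Group by W:
  weight(W=2) = 1/24
  weight(W=3) = 2/27
Total weight = 1/24 + 2/27 = 25/216
P(W=2 | obs) = 1/24 / 25/216 = 9/25
P(W=3 | obs) = 2/27 / 25/216 = 16/25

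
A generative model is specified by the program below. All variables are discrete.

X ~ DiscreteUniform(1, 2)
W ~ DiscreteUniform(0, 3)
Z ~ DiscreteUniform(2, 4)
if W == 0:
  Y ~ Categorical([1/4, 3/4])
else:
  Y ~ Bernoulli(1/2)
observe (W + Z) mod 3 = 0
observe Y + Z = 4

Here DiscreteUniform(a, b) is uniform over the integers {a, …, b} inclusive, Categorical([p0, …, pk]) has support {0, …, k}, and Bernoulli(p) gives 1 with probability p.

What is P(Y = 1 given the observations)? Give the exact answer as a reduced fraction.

P(Y = 1 | obs) = 5/7

Enumerate traces; 6 have nonzero weight after conditioning:
  (X=1, W=0, Z=3, Y=1) weight 1/32
  (X=1, W=2, Z=4, Y=0) weight 1/48
  (X=1, W=3, Z=3, Y=1) weight 1/48
  (X=2, W=0, Z=3, Y=1) weight 1/32
  (X=2, W=2, Z=4, Y=0) weight 1/48
  (X=2, W=3, Z=3, Y=1) weight 1/48
Group by Y:
  weight(Y=0) = 1/24
  weight(Y=1) = 5/48
Total weight = 1/24 + 5/48 = 7/48
P(Y=0 | obs) = 1/24 / 7/48 = 2/7
P(Y=1 | obs) = 5/48 / 7/48 = 5/7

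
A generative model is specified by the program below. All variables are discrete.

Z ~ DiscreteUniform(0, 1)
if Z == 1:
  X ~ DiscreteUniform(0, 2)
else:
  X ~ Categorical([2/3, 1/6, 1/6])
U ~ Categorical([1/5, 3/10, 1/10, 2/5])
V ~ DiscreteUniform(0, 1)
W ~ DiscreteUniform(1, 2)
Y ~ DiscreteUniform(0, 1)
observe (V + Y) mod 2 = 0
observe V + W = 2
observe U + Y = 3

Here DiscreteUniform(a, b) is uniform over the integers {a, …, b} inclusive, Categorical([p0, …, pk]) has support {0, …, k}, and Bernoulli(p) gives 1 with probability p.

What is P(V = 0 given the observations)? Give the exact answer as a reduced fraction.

P(V = 0 | obs) = 4/5

Enumerate traces; 12 have nonzero weight after conditioning:
  (Z=0, X=0, U=2, V=1, W=1, Y=1) weight 1/240
  (Z=0, X=0, U=3, V=0, W=2, Y=0) weight 1/60
  (Z=0, X=1, U=2, V=1, W=1, Y=1) weight 1/960
  (Z=0, X=1, U=3, V=0, W=2, Y=0) weight 1/240
  (Z=0, X=2, U=2, V=1, W=1, Y=1) weight 1/960
  (Z=0, X=2, U=3, V=0, W=2, Y=0) weight 1/240
  (Z=1, X=0, U=2, V=1, W=1, Y=1) weight 1/480
  (Z=1, X=0, U=3, V=0, W=2, Y=0) weight 1/120
  … 4 more
Group by V:
  weight(V=0) = 1/20
  weight(V=1) = 1/80
Total weight = 1/20 + 1/80 = 1/16
P(V=0 | obs) = 1/20 / 1/16 = 4/5
P(V=1 | obs) = 1/80 / 1/16 = 1/5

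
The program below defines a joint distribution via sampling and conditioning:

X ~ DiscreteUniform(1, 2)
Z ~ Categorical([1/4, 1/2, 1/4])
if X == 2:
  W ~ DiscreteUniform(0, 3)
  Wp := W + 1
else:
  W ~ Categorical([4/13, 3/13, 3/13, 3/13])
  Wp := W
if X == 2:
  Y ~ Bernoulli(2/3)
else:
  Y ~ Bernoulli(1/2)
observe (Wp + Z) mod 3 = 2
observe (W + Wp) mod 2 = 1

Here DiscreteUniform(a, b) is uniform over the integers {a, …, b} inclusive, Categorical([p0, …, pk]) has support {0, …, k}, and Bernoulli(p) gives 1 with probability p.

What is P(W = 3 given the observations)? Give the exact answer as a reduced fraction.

Enumerate traces; 8 have nonzero weight after conditioning:
  (X=2, Z=0, W=1, Y=0) weight 1/96
  (X=2, Z=0, W=1, Y=1) weight 1/48
  (X=2, Z=1, W=0, Y=0) weight 1/48
  (X=2, Z=1, W=0, Y=1) weight 1/24
  (X=2, Z=1, W=3, Y=0) weight 1/48
  (X=2, Z=1, W=3, Y=1) weight 1/24
  (X=2, Z=2, W=2, Y=0) weight 1/96
  (X=2, Z=2, W=2, Y=1) weight 1/48
Group by W:
  weight(W=0) = 1/16
  weight(W=1) = 1/32
  weight(W=2) = 1/32
  weight(W=3) = 1/16
Total weight = 1/16 + 1/32 + 1/32 + 1/16 = 3/16
P(W=0 | obs) = 1/16 / 3/16 = 1/3
P(W=1 | obs) = 1/32 / 3/16 = 1/6
P(W=2 | obs) = 1/32 / 3/16 = 1/6
P(W=3 | obs) = 1/16 / 3/16 = 1/3

P(W = 3 | obs) = 1/3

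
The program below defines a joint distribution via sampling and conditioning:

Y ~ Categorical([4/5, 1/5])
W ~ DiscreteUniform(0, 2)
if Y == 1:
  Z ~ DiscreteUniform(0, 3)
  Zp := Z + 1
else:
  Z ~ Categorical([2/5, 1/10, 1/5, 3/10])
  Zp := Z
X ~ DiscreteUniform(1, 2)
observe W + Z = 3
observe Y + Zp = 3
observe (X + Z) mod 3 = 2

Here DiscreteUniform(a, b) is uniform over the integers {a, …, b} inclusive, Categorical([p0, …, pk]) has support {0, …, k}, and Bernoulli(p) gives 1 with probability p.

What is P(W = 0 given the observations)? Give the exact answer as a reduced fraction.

Enumerate traces; 2 have nonzero weight after conditioning:
  (Y=0, W=0, Z=3, X=2) weight 1/25
  (Y=1, W=2, Z=1, X=1) weight 1/120
Group by W:
  weight(W=0) = 1/25
  weight(W=2) = 1/120
Total weight = 1/25 + 1/120 = 29/600
P(W=0 | obs) = 1/25 / 29/600 = 24/29
P(W=2 | obs) = 1/120 / 29/600 = 5/29

P(W = 0 | obs) = 24/29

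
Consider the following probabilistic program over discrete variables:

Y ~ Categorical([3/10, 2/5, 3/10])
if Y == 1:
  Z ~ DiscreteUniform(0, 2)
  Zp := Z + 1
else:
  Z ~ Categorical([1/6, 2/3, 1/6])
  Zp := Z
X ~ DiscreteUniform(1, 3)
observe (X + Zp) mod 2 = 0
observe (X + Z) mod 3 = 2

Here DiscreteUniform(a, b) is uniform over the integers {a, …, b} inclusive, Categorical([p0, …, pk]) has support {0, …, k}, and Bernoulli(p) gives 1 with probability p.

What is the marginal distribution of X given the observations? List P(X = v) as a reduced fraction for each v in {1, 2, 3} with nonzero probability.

Enumerate traces; 5 have nonzero weight after conditioning:
  (Y=0, Z=0, X=2) weight 1/60
  (Y=0, Z=1, X=1) weight 1/15
  (Y=1, Z=2, X=3) weight 2/45
  (Y=2, Z=0, X=2) weight 1/60
  (Y=2, Z=1, X=1) weight 1/15
Group by X:
  weight(X=1) = 2/15
  weight(X=2) = 1/30
  weight(X=3) = 2/45
Total weight = 2/15 + 1/30 + 2/45 = 19/90
P(X=1 | obs) = 2/15 / 19/90 = 12/19
P(X=2 | obs) = 1/30 / 19/90 = 3/19
P(X=3 | obs) = 2/45 / 19/90 = 4/19

P(X=1) = 12/19, P(X=2) = 3/19, P(X=3) = 4/19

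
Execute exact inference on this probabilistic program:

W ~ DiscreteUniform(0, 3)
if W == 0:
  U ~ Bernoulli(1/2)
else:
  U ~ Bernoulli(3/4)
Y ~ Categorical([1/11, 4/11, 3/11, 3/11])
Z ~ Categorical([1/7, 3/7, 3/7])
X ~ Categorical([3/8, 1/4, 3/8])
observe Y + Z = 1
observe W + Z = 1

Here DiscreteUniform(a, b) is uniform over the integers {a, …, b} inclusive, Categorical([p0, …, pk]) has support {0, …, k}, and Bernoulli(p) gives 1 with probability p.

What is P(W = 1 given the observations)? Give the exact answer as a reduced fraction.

P(W = 1 | obs) = 4/7

Enumerate traces; 12 have nonzero weight after conditioning:
  (W=0, U=0, Y=0, Z=1, X=0) weight 9/4928
  (W=0, U=0, Y=0, Z=1, X=1) weight 3/2464
  (W=0, U=0, Y=0, Z=1, X=2) weight 9/4928
  (W=0, U=1, Y=0, Z=1, X=0) weight 9/4928
  (W=0, U=1, Y=0, Z=1, X=1) weight 3/2464
  (W=0, U=1, Y=0, Z=1, X=2) weight 9/4928
  (W=1, U=0, Y=1, Z=0, X=0) weight 3/2464
  (W=1, U=0, Y=1, Z=0, X=1) weight 1/1232
  … 4 more
Group by W:
  weight(W=0) = 3/308
  weight(W=1) = 1/77
Total weight = 3/308 + 1/77 = 1/44
P(W=0 | obs) = 3/308 / 1/44 = 3/7
P(W=1 | obs) = 1/77 / 1/44 = 4/7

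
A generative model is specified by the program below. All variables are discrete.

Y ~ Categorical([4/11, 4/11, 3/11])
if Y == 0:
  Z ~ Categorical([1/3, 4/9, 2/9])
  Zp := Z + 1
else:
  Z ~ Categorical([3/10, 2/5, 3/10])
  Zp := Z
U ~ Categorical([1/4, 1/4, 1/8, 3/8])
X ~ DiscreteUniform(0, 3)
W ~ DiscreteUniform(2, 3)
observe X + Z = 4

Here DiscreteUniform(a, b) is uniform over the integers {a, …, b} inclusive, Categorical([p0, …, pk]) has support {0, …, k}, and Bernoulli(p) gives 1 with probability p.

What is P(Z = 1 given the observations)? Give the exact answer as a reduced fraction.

P(Z = 1 | obs) = 412/681

Enumerate traces; 48 have nonzero weight after conditioning:
  (Y=0, Z=1, U=0, X=3, W=2) weight 1/198
  (Y=0, Z=1, U=0, X=3, W=3) weight 1/198
  (Y=0, Z=1, U=1, X=3, W=2) weight 1/198
  (Y=0, Z=1, U=1, X=3, W=3) weight 1/198
  (Y=0, Z=1, U=2, X=3, W=2) weight 1/396
  (Y=0, Z=1, U=2, X=3, W=3) weight 1/396
  (Y=0, Z=1, U=3, X=3, W=2) weight 1/132
  (Y=0, Z=1, U=3, X=3, W=3) weight 1/132
  (Y=0, Z=2, U=0, X=2, W=2) weight 1/396
  … 39 more
Group by Z:
  weight(Z=1) = 103/990
  weight(Z=2) = 269/3960
Total weight = 103/990 + 269/3960 = 227/1320
P(Z=1 | obs) = 103/990 / 227/1320 = 412/681
P(Z=2 | obs) = 269/3960 / 227/1320 = 269/681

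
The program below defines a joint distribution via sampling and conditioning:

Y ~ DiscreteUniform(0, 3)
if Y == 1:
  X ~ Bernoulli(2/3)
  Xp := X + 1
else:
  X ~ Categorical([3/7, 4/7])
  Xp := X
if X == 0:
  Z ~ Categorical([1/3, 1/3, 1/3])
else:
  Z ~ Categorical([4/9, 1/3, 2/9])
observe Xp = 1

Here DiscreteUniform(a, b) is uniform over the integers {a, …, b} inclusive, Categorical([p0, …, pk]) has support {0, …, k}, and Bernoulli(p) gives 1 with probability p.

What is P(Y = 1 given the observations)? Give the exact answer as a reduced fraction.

Enumerate traces; 12 have nonzero weight after conditioning:
  (Y=0, X=1, Z=0) weight 4/63
  (Y=0, X=1, Z=1) weight 1/21
  (Y=0, X=1, Z=2) weight 2/63
  (Y=1, X=0, Z=0) weight 1/36
  (Y=1, X=0, Z=1) weight 1/36
  (Y=1, X=0, Z=2) weight 1/36
  (Y=2, X=1, Z=0) weight 4/63
  (Y=2, X=1, Z=1) weight 1/21
  (Y=3, X=1, Z=0) weight 4/63
  … 3 more
Group by Y:
  weight(Y=0) = 1/7
  weight(Y=1) = 1/12
  weight(Y=2) = 1/7
  weight(Y=3) = 1/7
Total weight = 1/7 + 1/12 + 1/7 + 1/7 = 43/84
P(Y=0 | obs) = 1/7 / 43/84 = 12/43
P(Y=1 | obs) = 1/12 / 43/84 = 7/43
P(Y=2 | obs) = 1/7 / 43/84 = 12/43
P(Y=3 | obs) = 1/7 / 43/84 = 12/43

P(Y = 1 | obs) = 7/43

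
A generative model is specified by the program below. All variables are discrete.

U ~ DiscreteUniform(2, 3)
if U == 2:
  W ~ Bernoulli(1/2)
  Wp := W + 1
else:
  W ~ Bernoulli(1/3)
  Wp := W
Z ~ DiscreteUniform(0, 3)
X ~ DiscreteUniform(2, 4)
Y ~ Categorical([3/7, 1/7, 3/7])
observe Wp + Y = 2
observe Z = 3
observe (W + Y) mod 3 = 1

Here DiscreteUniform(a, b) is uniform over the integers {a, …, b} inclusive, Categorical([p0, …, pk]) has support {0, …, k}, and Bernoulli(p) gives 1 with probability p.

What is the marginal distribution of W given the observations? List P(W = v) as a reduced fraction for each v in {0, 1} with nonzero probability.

P(W=0) = 1/4, P(W=1) = 3/4

Enumerate traces; 6 have nonzero weight after conditioning:
  (U=2, W=0, Z=3, X=2, Y=1) weight 1/336
  (U=2, W=0, Z=3, X=3, Y=1) weight 1/336
  (U=2, W=0, Z=3, X=4, Y=1) weight 1/336
  (U=2, W=1, Z=3, X=2, Y=0) weight 1/112
  (U=2, W=1, Z=3, X=3, Y=0) weight 1/112
  (U=2, W=1, Z=3, X=4, Y=0) weight 1/112
Group by W:
  weight(W=0) = 1/112
  weight(W=1) = 3/112
Total weight = 1/112 + 3/112 = 1/28
P(W=0 | obs) = 1/112 / 1/28 = 1/4
P(W=1 | obs) = 3/112 / 1/28 = 3/4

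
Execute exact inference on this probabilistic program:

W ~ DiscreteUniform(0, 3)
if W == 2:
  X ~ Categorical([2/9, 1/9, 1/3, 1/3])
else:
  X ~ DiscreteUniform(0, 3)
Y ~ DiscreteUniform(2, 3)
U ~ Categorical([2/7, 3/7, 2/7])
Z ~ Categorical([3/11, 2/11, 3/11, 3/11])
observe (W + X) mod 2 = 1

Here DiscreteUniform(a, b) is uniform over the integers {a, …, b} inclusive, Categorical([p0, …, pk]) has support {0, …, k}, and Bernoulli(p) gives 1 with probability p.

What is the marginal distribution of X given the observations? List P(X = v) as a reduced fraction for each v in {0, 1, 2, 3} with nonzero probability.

P(X=0) = 9/35, P(X=1) = 13/70, P(X=2) = 9/35, P(X=3) = 3/10

Enumerate traces; 192 have nonzero weight after conditioning:
  (W=0, X=1, Y=2, U=0, Z=0) weight 3/1232
  (W=0, X=1, Y=2, U=0, Z=1) weight 1/616
  (W=0, X=1, Y=2, U=0, Z=2) weight 3/1232
  (W=0, X=1, Y=2, U=0, Z=3) weight 3/1232
  (W=0, X=1, Y=2, U=1, Z=0) weight 9/2464
  (W=0, X=1, Y=2, U=1, Z=1) weight 3/1232
  (W=0, X=1, Y=2, U=1, Z=2) weight 9/2464
  (W=0, X=1, Y=2, U=1, Z=3) weight 9/2464
  (W=0, X=3, Y=2, U=0, Z=0) weight 3/1232
  (W=1, X=0, Y=2, U=0, Z=0) weight 3/1232
  … 182 more
Group by X:
  weight(X=0) = 1/8
  weight(X=1) = 13/144
  weight(X=2) = 1/8
  weight(X=3) = 7/48
Total weight = 1/8 + 13/144 + 1/8 + 7/48 = 35/72
P(X=0 | obs) = 1/8 / 35/72 = 9/35
P(X=1 | obs) = 13/144 / 35/72 = 13/70
P(X=2 | obs) = 1/8 / 35/72 = 9/35
P(X=3 | obs) = 7/48 / 35/72 = 3/10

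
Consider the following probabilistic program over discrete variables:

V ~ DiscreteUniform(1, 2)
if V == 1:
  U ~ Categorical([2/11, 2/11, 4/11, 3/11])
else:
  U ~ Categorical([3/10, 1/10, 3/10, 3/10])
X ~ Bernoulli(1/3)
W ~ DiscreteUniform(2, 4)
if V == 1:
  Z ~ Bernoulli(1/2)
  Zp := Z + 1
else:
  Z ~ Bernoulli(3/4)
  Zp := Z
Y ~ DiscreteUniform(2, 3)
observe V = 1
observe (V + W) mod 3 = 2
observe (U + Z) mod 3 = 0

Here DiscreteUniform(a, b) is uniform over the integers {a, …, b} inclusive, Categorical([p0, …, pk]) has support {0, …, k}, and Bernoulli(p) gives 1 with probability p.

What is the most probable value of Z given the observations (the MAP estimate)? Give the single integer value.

Enumerate traces; 12 have nonzero weight after conditioning:
  (V=1, U=0, X=0, W=4, Z=0, Y=2) weight 1/198
  (V=1, U=0, X=0, W=4, Z=0, Y=3) weight 1/198
  (V=1, U=0, X=1, W=4, Z=0, Y=2) weight 1/396
  (V=1, U=0, X=1, W=4, Z=0, Y=3) weight 1/396
  (V=1, U=2, X=0, W=4, Z=1, Y=2) weight 1/99
  (V=1, U=2, X=0, W=4, Z=1, Y=3) weight 1/99
  (V=1, U=2, X=1, W=4, Z=1, Y=2) weight 1/198
  (V=1, U=2, X=1, W=4, Z=1, Y=3) weight 1/198
  … 4 more
Group by Z:
  weight(Z=0) = 5/132
  weight(Z=1) = 1/33
Total weight = 5/132 + 1/33 = 3/44
P(Z=0 | obs) = 5/132 / 3/44 = 5/9
P(Z=1 | obs) = 1/33 / 3/44 = 4/9
argmax = 0

argmax_v P(Z = v | obs) = 0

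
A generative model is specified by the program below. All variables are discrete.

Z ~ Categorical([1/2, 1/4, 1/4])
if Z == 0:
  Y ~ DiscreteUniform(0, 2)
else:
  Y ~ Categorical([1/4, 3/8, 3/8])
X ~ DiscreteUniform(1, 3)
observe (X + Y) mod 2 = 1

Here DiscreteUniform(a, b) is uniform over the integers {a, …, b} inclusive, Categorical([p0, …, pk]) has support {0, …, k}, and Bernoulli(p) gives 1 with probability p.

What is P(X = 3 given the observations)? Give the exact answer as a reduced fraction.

P(X = 3 | obs) = 31/79

Enumerate traces; 15 have nonzero weight after conditioning:
  (Z=0, Y=0, X=1) weight 1/18
  (Z=0, Y=0, X=3) weight 1/18
  (Z=0, Y=1, X=2) weight 1/18
  (Z=0, Y=2, X=1) weight 1/18
  (Z=0, Y=2, X=3) weight 1/18
  (Z=1, Y=0, X=1) weight 1/48
  (Z=1, Y=0, X=3) weight 1/48
  (Z=1, Y=1, X=2) weight 1/32
  … 7 more
Group by X:
  weight(X=1) = 31/144
  weight(X=2) = 17/144
  weight(X=3) = 31/144
Total weight = 31/144 + 17/144 + 31/144 = 79/144
P(X=1 | obs) = 31/144 / 79/144 = 31/79
P(X=2 | obs) = 17/144 / 79/144 = 17/79
P(X=3 | obs) = 31/144 / 79/144 = 31/79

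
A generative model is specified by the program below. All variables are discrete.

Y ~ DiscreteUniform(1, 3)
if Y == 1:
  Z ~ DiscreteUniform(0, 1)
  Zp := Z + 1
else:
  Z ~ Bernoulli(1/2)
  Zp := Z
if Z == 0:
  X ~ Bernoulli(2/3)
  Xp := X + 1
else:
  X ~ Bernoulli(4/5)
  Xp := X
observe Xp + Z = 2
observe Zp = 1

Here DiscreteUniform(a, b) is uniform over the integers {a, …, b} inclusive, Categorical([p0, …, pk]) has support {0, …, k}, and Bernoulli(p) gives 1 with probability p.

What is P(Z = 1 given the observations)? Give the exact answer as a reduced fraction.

P(Z = 1 | obs) = 12/17

Enumerate traces; 3 have nonzero weight after conditioning:
  (Y=1, Z=0, X=1) weight 1/9
  (Y=2, Z=1, X=1) weight 2/15
  (Y=3, Z=1, X=1) weight 2/15
Group by Z:
  weight(Z=0) = 1/9
  weight(Z=1) = 4/15
Total weight = 1/9 + 4/15 = 17/45
P(Z=0 | obs) = 1/9 / 17/45 = 5/17
P(Z=1 | obs) = 4/15 / 17/45 = 12/17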